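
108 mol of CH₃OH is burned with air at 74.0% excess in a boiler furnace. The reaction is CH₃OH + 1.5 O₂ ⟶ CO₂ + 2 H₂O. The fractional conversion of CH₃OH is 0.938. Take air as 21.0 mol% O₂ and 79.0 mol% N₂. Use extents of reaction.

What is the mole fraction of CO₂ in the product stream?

Stoichiometric O₂ = 1.5 × 108 = 162 mol; O₂ fed = 162 × 1.740 = 281.9 mol.
N₂ fed = 281.9 × 79/21 = 1060 mol.
Fuel reacted = 0.938 × 108 → ξ = 101.3 mol.
Outlet (n = n₀ + ν ξ):
  CH₃OH: 108 − 1(101.3) = 6.696
  O₂: 281.9 − 1.5(101.3) = 129.9
  N₂: 1060 (inert)
  CO₂: 0 + 1(101.3) = 101.3
  H₂O: 0 + 2(101.3) = 202.6
Total out = 1501 mol; y_CO₂ = 101.3 / 1501 = 0.06749.

0.0675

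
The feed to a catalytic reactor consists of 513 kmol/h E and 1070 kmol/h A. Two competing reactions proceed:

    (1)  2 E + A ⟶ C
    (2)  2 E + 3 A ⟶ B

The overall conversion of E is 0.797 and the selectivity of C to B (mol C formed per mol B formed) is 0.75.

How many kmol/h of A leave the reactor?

632 kmol/h

Conversion of E: E consumed = 0.797 × 513 = 408.9 kmol/h = 2ξ₁ + 2ξ₂.
Selectivity: 1ξ₁ / (1ξ₂) = 0.75 → ξ₁ = 0.75 ξ₂.
Substitute: (2·0.75 + 2) ξ₂ = 408.9 → ξ₂ = 116.8 kmol/h, ξ₁ = 87.61 kmol/h.
Outlet amounts (n = n₀ + Σ ν·ξ):
  E: 513 − 2(87.61) − 2(116.8) = 104.1
  A: 1070 − 1(87.61) − 3(116.8) = 631.9
  C: 0 + 1(87.61) = 87.61
  B: 0 + 1(116.8) = 116.8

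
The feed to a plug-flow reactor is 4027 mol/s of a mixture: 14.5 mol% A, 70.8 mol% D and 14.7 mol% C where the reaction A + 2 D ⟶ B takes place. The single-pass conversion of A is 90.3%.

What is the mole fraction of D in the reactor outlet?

0.604

A reacted = 0.903 × 583.9 = 527.3 mol/s; ν_A = −1, so ξ = 527.3/1 = 527.3 mol/s.
Outlet amounts (n = n₀ + ν ξ):
  A: 583.9 − 1(527.3) = 56.64
  D: 2851 − 2(527.3) = 1797
  B: 0 + 1(527.3) = 527.3
  C: 592 (inert)
Total out = 2972 mol/s; y_D = 1797 / 2972 = 0.6044.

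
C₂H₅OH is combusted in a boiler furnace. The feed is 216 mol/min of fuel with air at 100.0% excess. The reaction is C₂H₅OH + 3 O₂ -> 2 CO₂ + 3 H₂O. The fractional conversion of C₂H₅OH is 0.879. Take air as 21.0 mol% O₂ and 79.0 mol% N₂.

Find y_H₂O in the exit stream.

Stoichiometric O₂ = 3 × 216 = 648 mol/min; O₂ fed = 648 × 2.000 = 1296 mol/min.
N₂ fed = 1296 × 79/21 = 4875 mol/min.
Fuel reacted = 0.879 × 216 → ξ = 189.9 mol/min.
Outlet (n = n₀ + ν ξ):
  C₂H₅OH: 216 − 1(189.9) = 26.14
  O₂: 1296 − 3(189.9) = 726.4
  N₂: 4875 (inert)
  CO₂: 0 + 2(189.9) = 379.7
  H₂O: 0 + 3(189.9) = 569.6
Total out = 6577 mol/min; y_H₂O = 569.6 / 6577 = 0.0866.

0.0866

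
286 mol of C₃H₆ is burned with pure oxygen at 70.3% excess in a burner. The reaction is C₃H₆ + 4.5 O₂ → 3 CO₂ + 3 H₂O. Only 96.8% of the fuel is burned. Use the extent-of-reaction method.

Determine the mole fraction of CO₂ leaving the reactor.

0.317

Stoichiometric O₂ = 4.5 × 286 = 1287 mol; O₂ fed = 1287 × 1.703 = 2192 mol.
Fuel reacted = 0.968 × 286 → ξ = 276.8 mol.
Outlet (n = n₀ + ν ξ):
  C₃H₆: 286 − 1(276.8) = 9.152
  O₂: 2192 − 4.5(276.8) = 945.9
  CO₂: 0 + 3(276.8) = 830.5
  H₂O: 0 + 3(276.8) = 830.5
Total out = 2616 mol; y_CO₂ = 830.5 / 2616 = 0.3175.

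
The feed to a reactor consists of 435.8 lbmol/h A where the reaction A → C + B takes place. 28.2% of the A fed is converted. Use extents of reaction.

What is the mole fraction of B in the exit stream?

A reacted = 0.282 × 435.8 = 122.9 lbmol/h; ν_A = −1, so ξ = 122.9/1 = 122.9 lbmol/h.
Outlet amounts (n = n₀ + ν ξ):
  A: 435.8 − 1(122.9) = 312.9
  C: 0 + 1(122.9) = 122.9
  B: 0 + 1(122.9) = 122.9
Total out = 558.7 lbmol/h; y_B = 122.9 / 558.7 = 0.22.

0.22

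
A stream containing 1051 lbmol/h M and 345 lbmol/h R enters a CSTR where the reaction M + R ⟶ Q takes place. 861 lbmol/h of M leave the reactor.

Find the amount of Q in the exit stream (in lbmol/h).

190 lbmol/h

For M: n = n₀ − 1ξ → 861 = 1051 − 1ξ, giving ξ = 190 lbmol/h.
Outlet amounts (n = n₀ + ν ξ):
  M: 1051 − 1(190) = 861
  R: 345 − 1(190) = 155
  Q: 0 + 1(190) = 190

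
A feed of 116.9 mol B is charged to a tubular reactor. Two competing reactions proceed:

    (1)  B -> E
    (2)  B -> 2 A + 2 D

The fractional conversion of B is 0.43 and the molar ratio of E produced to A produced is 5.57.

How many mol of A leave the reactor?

8.28 mol

Conversion of B: B consumed = 0.43 × 116.9 = 50.27 mol = 1ξ₁ + 1ξ₂.
Selectivity: 1ξ₁ / (2ξ₂) = 5.57 → ξ₁ = 11.14 ξ₂.
Substitute: (1·11.14 + 1) ξ₂ = 50.27 → ξ₂ = 4.141 mol, ξ₁ = 46.13 mol.
Outlet amounts (n = n₀ + Σ ν·ξ):
  B: 116.9 − 1(46.13) − 1(4.141) = 66.63
  E: 0 + 1(46.13) = 46.13
  A: 0 + 2(4.141) = 8.281
  D: 0 + 2(4.141) = 8.281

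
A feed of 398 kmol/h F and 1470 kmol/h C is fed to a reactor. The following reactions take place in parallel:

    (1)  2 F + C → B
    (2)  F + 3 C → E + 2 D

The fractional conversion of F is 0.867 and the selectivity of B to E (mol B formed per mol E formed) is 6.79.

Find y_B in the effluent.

0.106

Conversion of F: F consumed = 0.867 × 398 = 345.1 kmol/h = 2ξ₁ + 1ξ₂.
Selectivity: 1ξ₁ / (1ξ₂) = 6.79 → ξ₁ = 6.79 ξ₂.
Substitute: (2·6.79 + 1) ξ₂ = 345.1 → ξ₂ = 23.67 kmol/h, ξ₁ = 160.7 kmol/h.
Outlet amounts (n = n₀ + Σ ν·ξ):
  F: 398 − 2(160.7) − 1(23.67) = 52.93
  C: 1470 − 1(160.7) − 3(23.67) = 1238
  B: 0 + 1(160.7) = 160.7
  E: 0 + 1(23.67) = 23.67
  D: 0 + 2(23.67) = 47.33
Total out = 1523 kmol/h; y_B = 160.7 / 1523 = 0.1055.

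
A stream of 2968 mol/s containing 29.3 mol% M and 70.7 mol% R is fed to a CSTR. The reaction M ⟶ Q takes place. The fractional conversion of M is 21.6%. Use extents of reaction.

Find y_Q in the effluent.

0.0633

M reacted = 0.216 × 869.6 = 187.8 mol/s; ν_M = −1, so ξ = 187.8/1 = 187.8 mol/s.
Outlet amounts (n = n₀ + ν ξ):
  M: 869.6 − 1(187.8) = 681.8
  Q: 0 + 1(187.8) = 187.8
  R: 2098 (inert)
Total out = 2968 mol/s; y_Q = 187.8 / 2968 = 0.06329.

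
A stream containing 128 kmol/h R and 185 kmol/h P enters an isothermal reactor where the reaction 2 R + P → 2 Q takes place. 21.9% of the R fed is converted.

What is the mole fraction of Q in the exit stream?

0.0938

R reacted = 0.219 × 128 = 28.03 kmol/h; ν_R = −2, so ξ = 28.03/2 = 14.02 kmol/h.
Outlet amounts (n = n₀ + ν ξ):
  R: 128 − 2(14.02) = 99.97
  P: 185 − 1(14.02) = 171
  Q: 0 + 2(14.02) = 28.03
Total out = 299 kmol/h; y_Q = 28.03 / 299 = 0.09376.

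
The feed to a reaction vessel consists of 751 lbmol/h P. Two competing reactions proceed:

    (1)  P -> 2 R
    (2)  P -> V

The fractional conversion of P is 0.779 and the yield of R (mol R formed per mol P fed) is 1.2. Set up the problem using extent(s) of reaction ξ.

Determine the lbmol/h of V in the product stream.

Yield of R: 2ξ₁ / 751 = 1.2 → ξ₁ = 450.6 lbmol/h.
Conversion of P: 1ξ₁ + 1ξ₂ = 0.779 × 751 = 585 → ξ₂ = 134.4 lbmol/h.
Outlet amounts (n = n₀ + Σ ν·ξ):
  P: 751 − 1(450.6) − 1(134.4) = 166
  R: 0 + 2(450.6) = 901.2
  V: 0 + 1(134.4) = 134.4

134 lbmol/h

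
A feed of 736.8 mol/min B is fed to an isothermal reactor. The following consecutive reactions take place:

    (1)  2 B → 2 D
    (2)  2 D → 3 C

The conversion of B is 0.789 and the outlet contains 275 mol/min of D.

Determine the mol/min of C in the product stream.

460 mol/min

Conversion of B: B consumed = 2ξ₁ = 0.789 × 736.8 → ξ₁ = 290.7 mol/min.
D balance: n_D = 0 + 2ξ₁ − 2ξ₂ = 275 → ξ₂ = (2·290.7 − 275)/2 = 153.2 mol/min.
Outlet amounts (n = n₀ + Σ ν·ξ):
  B: 736.8 − 2(290.7) = 155.5
  D: 0 + 2(290.7) − 2(153.2) = 275
  C: 0 + 3(153.2) = 459.5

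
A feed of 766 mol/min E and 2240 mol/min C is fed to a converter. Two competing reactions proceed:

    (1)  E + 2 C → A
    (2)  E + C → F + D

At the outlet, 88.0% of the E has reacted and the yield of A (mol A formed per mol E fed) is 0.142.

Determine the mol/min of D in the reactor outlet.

565 mol/min

Yield of A: 1ξ₁ / 766 = 0.142 → ξ₁ = 108.8 mol/min.
Conversion of E: 1ξ₁ + 1ξ₂ = 0.88 × 766 = 674.1 → ξ₂ = 565.3 mol/min.
Outlet amounts (n = n₀ + Σ ν·ξ):
  E: 766 − 1(108.8) − 1(565.3) = 91.92
  C: 2240 − 2(108.8) − 1(565.3) = 1457
  A: 0 + 1(108.8) = 108.8
  F: 0 + 1(565.3) = 565.3
  D: 0 + 1(565.3) = 565.3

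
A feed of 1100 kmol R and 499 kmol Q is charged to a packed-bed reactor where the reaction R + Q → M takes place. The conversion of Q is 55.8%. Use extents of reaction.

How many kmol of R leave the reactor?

822 kmol

Q reacted = 0.558 × 499 = 278.4 kmol; ν_Q = −1, so ξ = 278.4/1 = 278.4 kmol.
Outlet amounts (n = n₀ + ν ξ):
  R: 1100 − 1(278.4) = 821.6
  Q: 499 − 1(278.4) = 220.6
  M: 0 + 1(278.4) = 278.4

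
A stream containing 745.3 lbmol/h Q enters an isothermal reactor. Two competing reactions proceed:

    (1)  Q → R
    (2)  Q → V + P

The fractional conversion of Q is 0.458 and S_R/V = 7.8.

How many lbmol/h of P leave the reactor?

38.8 lbmol/h

Conversion of Q: Q consumed = 0.458 × 745.3 = 341.3 lbmol/h = 1ξ₁ + 1ξ₂.
Selectivity: 1ξ₁ / (1ξ₂) = 7.8 → ξ₁ = 7.8 ξ₂.
Substitute: (1·7.8 + 1) ξ₂ = 341.3 → ξ₂ = 38.79 lbmol/h, ξ₁ = 302.6 lbmol/h.
Outlet amounts (n = n₀ + Σ ν·ξ):
  Q: 745.3 − 1(302.6) − 1(38.79) = 404
  R: 0 + 1(302.6) = 302.6
  V: 0 + 1(38.79) = 38.79
  P: 0 + 1(38.79) = 38.79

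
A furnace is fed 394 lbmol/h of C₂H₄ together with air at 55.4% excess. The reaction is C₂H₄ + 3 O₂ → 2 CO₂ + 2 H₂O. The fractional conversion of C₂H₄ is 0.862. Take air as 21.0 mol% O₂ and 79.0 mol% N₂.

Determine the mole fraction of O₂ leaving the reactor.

0.0895

Stoichiometric O₂ = 3 × 394 = 1182 lbmol/h; O₂ fed = 1182 × 1.554 = 1837 lbmol/h.
N₂ fed = 1837 × 79/21 = 6910 lbmol/h.
Fuel reacted = 0.862 × 394 → ξ = 339.6 lbmol/h.
Outlet (n = n₀ + ν ξ):
  C₂H₄: 394 − 1(339.6) = 54.37
  O₂: 1837 − 3(339.6) = 817.9
  N₂: 6910 (inert)
  CO₂: 0 + 2(339.6) = 679.3
  H₂O: 0 + 2(339.6) = 679.3
Total out = 9141 lbmol/h; y_O₂ = 817.9 / 9141 = 0.08948.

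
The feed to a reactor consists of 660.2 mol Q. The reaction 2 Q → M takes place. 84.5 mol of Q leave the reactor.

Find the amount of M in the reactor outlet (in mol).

288 mol

For Q: n = n₀ − 2ξ → 84.5 = 660.2 − 2ξ, giving ξ = 287.9 mol.
Outlet amounts (n = n₀ + ν ξ):
  Q: 660.2 − 2(287.9) = 84.5
  M: 0 + 1(287.9) = 287.9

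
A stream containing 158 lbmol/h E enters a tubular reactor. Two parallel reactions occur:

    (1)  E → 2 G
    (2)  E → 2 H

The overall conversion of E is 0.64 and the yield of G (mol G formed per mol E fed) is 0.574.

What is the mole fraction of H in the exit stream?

Yield of G: 2ξ₁ / 158 = 0.574 → ξ₁ = 45.35 lbmol/h.
Conversion of E: 1ξ₁ + 1ξ₂ = 0.64 × 158 = 101.1 → ξ₂ = 55.77 lbmol/h.
Outlet amounts (n = n₀ + Σ ν·ξ):
  E: 158 − 1(45.35) − 1(55.77) = 56.88
  G: 0 + 2(45.35) = 90.69
  H: 0 + 2(55.77) = 111.5
Total out = 259.1 lbmol/h; y_H = 111.5 / 259.1 = 0.4305.

0.43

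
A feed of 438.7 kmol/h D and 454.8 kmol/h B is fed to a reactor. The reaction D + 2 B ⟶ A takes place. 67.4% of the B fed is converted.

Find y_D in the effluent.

B reacted = 0.674 × 454.8 = 306.5 kmol/h; ν_B = −2, so ξ = 306.5/2 = 153.3 kmol/h.
Outlet amounts (n = n₀ + ν ξ):
  D: 438.7 − 1(153.3) = 285.4
  B: 454.8 − 2(153.3) = 148.3
  A: 0 + 1(153.3) = 153.3
Total out = 587 kmol/h; y_D = 285.4 / 587 = 0.4863.

0.486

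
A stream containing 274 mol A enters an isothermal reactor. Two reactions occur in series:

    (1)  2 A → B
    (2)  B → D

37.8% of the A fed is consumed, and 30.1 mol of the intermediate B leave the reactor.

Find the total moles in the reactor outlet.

Conversion of A: A consumed = 2ξ₁ = 0.378 × 274 → ξ₁ = 51.79 mol.
B balance: n_B = 0 + 1ξ₁ − 1ξ₂ = 30.1 → ξ₂ = (1·51.79 − 30.1)/1 = 21.69 mol.
Outlet amounts (n = n₀ + Σ ν·ξ):
  A: 274 − 2(51.79) = 170.4
  B: 0 + 1(51.79) − 1(21.69) = 30.1
  D: 0 + 1(21.69) = 21.69
Total out = 170.4 + 30.1 + 21.69 = 222.2 mol.

222 mol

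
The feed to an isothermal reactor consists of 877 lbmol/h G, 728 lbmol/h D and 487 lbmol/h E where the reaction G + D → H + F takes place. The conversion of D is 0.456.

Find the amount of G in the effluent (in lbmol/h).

D reacted = 0.456 × 728 = 332 lbmol/h; ν_D = −1, so ξ = 332/1 = 332 lbmol/h.
Outlet amounts (n = n₀ + ν ξ):
  G: 877 − 1(332) = 545
  D: 728 − 1(332) = 396
  H: 0 + 1(332) = 332
  F: 0 + 1(332) = 332
  E: 487 (inert)

545 lbmol/h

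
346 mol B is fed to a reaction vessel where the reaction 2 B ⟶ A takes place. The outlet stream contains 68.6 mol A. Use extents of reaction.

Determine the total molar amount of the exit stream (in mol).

277 mol

For A: n = n₀ + 1ξ → 68.6 = 0 + 1ξ, giving ξ = 68.6 mol.
Outlet amounts (n = n₀ + ν ξ):
  B: 346 − 2(68.6) = 208.8
  A: 0 + 1(68.6) = 68.6
Total out = 208.8 + 68.6 = 277.4 mol.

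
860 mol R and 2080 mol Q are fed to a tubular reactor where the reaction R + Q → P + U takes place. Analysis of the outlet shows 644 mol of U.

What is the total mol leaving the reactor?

For U: n = n₀ + 1ξ → 644 = 0 + 1ξ, giving ξ = 644 mol.
Outlet amounts (n = n₀ + ν ξ):
  R: 860 − 1(644) = 216
  Q: 2080 − 1(644) = 1436
  P: 0 + 1(644) = 644
  U: 0 + 1(644) = 644
Total out = 216 + 1436 + 644 + 644 = 2940 mol.

2940 mol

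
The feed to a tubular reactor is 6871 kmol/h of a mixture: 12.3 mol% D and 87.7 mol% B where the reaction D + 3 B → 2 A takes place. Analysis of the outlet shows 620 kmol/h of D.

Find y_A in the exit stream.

0.0701

For D: n = n₀ − 1ξ → 620 = 845.1 − 1ξ, giving ξ = 225.1 kmol/h.
Outlet amounts (n = n₀ + ν ξ):
  D: 845.1 − 1(225.1) = 620
  B: 6026 − 3(225.1) = 5350
  A: 0 + 2(225.1) = 450.3
Total out = 6421 kmol/h; y_A = 450.3 / 6421 = 0.07013.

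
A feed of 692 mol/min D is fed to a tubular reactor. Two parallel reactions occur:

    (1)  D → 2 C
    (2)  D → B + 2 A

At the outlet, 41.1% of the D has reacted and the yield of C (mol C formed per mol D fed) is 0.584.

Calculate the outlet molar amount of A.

165 mol/min

Yield of C: 2ξ₁ / 692 = 0.584 → ξ₁ = 202.1 mol/min.
Conversion of D: 1ξ₁ + 1ξ₂ = 0.411 × 692 = 284.4 → ξ₂ = 82.35 mol/min.
Outlet amounts (n = n₀ + Σ ν·ξ):
  D: 692 − 1(202.1) − 1(82.35) = 407.6
  C: 0 + 2(202.1) = 404.1
  B: 0 + 1(82.35) = 82.35
  A: 0 + 2(82.35) = 164.7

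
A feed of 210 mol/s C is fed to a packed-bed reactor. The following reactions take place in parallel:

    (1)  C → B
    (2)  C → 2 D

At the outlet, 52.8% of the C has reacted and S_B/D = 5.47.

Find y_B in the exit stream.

Conversion of C: C consumed = 0.528 × 210 = 110.9 mol/s = 1ξ₁ + 1ξ₂.
Selectivity: 1ξ₁ / (2ξ₂) = 5.47 → ξ₁ = 10.94 ξ₂.
Substitute: (1·10.94 + 1) ξ₂ = 110.9 → ξ₂ = 9.286 mol/s, ξ₁ = 101.6 mol/s.
Outlet amounts (n = n₀ + Σ ν·ξ):
  C: 210 − 1(101.6) − 1(9.286) = 99.12
  B: 0 + 1(101.6) = 101.6
  D: 0 + 2(9.286) = 18.57
Total out = 219.3 mol/s; y_B = 101.6 / 219.3 = 0.4633.

0.463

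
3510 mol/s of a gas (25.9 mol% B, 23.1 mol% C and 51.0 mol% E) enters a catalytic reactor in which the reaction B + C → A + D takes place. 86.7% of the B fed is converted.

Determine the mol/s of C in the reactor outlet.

B reacted = 0.867 × 909.1 = 788.2 mol/s; ν_B = −1, so ξ = 788.2/1 = 788.2 mol/s.
Outlet amounts (n = n₀ + ν ξ):
  B: 909.1 − 1(788.2) = 120.9
  C: 810.8 − 1(788.2) = 22.63
  A: 0 + 1(788.2) = 788.2
  D: 0 + 1(788.2) = 788.2
  E: 1790 (inert)

22.6 mol/s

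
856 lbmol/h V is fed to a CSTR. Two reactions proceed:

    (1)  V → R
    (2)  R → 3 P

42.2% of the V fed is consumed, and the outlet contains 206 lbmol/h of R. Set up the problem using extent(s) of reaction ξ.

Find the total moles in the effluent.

1170 lbmol/h

Conversion of V: V consumed = 1ξ₁ = 0.422 × 856 → ξ₁ = 361.2 lbmol/h.
R balance: n_R = 0 + 1ξ₁ − 1ξ₂ = 206 → ξ₂ = (1·361.2 − 206)/1 = 155.2 lbmol/h.
Outlet amounts (n = n₀ + Σ ν·ξ):
  V: 856 − 1(361.2) = 494.8
  R: 0 + 1(361.2) − 1(155.2) = 206
  P: 0 + 3(155.2) = 465.7
Total out = 494.8 + 206 + 465.7 = 1166 lbmol/h.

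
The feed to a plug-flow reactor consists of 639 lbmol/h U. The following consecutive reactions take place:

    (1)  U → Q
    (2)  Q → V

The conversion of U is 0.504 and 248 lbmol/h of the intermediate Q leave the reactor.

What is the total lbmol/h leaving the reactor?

639 lbmol/h

Conversion of U: U consumed = 1ξ₁ = 0.504 × 639 → ξ₁ = 322.1 lbmol/h.
Q balance: n_Q = 0 + 1ξ₁ − 1ξ₂ = 248 → ξ₂ = (1·322.1 − 248)/1 = 74.06 lbmol/h.
Outlet amounts (n = n₀ + Σ ν·ξ):
  U: 639 − 1(322.1) = 316.9
  Q: 0 + 1(322.1) − 1(74.06) = 248
  V: 0 + 1(74.06) = 74.06
Total out = 316.9 + 248 + 74.06 = 639 lbmol/h.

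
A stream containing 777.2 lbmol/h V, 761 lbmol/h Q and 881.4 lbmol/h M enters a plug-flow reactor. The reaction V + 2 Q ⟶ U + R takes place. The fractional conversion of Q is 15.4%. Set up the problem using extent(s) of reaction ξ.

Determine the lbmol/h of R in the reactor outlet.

Q reacted = 0.154 × 761 = 117.2 lbmol/h; ν_Q = −2, so ξ = 117.2/2 = 58.6 lbmol/h.
Outlet amounts (n = n₀ + ν ξ):
  V: 777.2 − 1(58.6) = 718.6
  Q: 761 − 2(58.6) = 643.8
  U: 0 + 1(58.6) = 58.6
  R: 0 + 1(58.6) = 58.6
  M: 881.4 (inert)

58.6 lbmol/h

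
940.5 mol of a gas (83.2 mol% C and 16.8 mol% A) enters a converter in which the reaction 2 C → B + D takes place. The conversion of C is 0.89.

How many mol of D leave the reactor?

C reacted = 0.89 × 782.5 = 696.4 mol; ν_C = −2, so ξ = 696.4/2 = 348.2 mol.
Outlet amounts (n = n₀ + ν ξ):
  C: 782.5 − 2(348.2) = 86.07
  B: 0 + 1(348.2) = 348.2
  D: 0 + 1(348.2) = 348.2
  A: 158 (inert)

348 mol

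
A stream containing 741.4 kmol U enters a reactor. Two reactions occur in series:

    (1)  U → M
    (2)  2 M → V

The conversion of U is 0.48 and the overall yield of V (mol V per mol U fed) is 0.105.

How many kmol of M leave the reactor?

200 kmol

Conversion of U: U consumed = 1ξ₁ = 0.48 × 741.4 → ξ₁ = 355.9 kmol.
Yield of V: 1ξ₂ / 741.4 = 0.105 → ξ₂ = 77.85 kmol.
Outlet amounts (n = n₀ + Σ ν·ξ):
  U: 741.4 − 1(355.9) = 385.5
  M: 0 + 1(355.9) − 2(77.85) = 200.2
  V: 0 + 1(77.85) = 77.85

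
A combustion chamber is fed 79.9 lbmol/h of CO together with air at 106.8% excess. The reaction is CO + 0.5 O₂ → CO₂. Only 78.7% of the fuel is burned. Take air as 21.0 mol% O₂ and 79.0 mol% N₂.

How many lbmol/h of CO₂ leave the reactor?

Stoichiometric O₂ = 0.5 × 79.9 = 39.95 lbmol/h; O₂ fed = 39.95 × 2.068 = 82.62 lbmol/h.
N₂ fed = 82.62 × 79/21 = 310.8 lbmol/h.
Fuel reacted = 0.787 × 79.9 → ξ = 62.88 lbmol/h.
Outlet (n = n₀ + ν ξ):
  CO: 79.9 − 1(62.88) = 17.02
  O₂: 82.62 − 0.5(62.88) = 51.18
  N₂: 310.8 (inert)
  CO₂: 0 + 1(62.88) = 62.88

62.9 lbmol/h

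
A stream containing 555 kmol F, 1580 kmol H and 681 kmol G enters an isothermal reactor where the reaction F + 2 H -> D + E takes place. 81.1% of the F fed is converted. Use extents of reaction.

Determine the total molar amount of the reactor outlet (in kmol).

F reacted = 0.811 × 555 = 450.1 kmol; ν_F = −1, so ξ = 450.1/1 = 450.1 kmol.
Outlet amounts (n = n₀ + ν ξ):
  F: 555 − 1(450.1) = 104.9
  H: 1580 − 2(450.1) = 679.8
  D: 0 + 1(450.1) = 450.1
  E: 0 + 1(450.1) = 450.1
  G: 681 (inert)
Total out = 104.9 + 679.8 + 450.1 + 450.1 + 681 = 2366 kmol.

2370 kmol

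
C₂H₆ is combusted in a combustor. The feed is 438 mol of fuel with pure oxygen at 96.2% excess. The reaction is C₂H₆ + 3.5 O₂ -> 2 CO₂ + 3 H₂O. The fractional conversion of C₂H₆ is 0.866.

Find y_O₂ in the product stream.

0.462

Stoichiometric O₂ = 3.5 × 438 = 1533 mol; O₂ fed = 1533 × 1.962 = 3008 mol.
Fuel reacted = 0.866 × 438 → ξ = 379.3 mol.
Outlet (n = n₀ + ν ξ):
  C₂H₆: 438 − 1(379.3) = 58.69
  O₂: 3008 − 3.5(379.3) = 1680
  CO₂: 0 + 2(379.3) = 758.6
  H₂O: 0 + 3(379.3) = 1138
Total out = 3635 mol; y_O₂ = 1680 / 3635 = 0.4622.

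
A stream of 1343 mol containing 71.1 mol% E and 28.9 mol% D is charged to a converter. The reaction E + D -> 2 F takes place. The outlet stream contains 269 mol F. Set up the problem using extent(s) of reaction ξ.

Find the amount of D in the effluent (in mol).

For F: n = n₀ + 2ξ → 269 = 0 + 2ξ, giving ξ = 134.5 mol.
Outlet amounts (n = n₀ + ν ξ):
  E: 954.9 − 1(134.5) = 820.4
  D: 388.1 − 1(134.5) = 253.6
  F: 0 + 2(134.5) = 269

254 mol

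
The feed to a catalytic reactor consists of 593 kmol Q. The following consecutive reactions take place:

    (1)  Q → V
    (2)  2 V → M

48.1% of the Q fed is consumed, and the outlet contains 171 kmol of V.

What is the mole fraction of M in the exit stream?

0.107

Conversion of Q: Q consumed = 1ξ₁ = 0.481 × 593 → ξ₁ = 285.2 kmol.
V balance: n_V = 0 + 1ξ₁ − 2ξ₂ = 171 → ξ₂ = (1·285.2 − 171)/2 = 57.12 kmol.
Outlet amounts (n = n₀ + Σ ν·ξ):
  Q: 593 − 1(285.2) = 307.8
  V: 0 + 1(285.2) − 2(57.12) = 171
  M: 0 + 1(57.12) = 57.12
Total out = 535.9 kmol; y_M = 57.12 / 535.9 = 0.1066.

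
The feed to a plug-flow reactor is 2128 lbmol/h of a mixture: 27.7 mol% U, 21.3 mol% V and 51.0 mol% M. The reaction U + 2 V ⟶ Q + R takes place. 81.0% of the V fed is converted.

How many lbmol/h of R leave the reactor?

V reacted = 0.81 × 453.3 = 367.1 lbmol/h; ν_V = −2, so ξ = 367.1/2 = 183.6 lbmol/h.
Outlet amounts (n = n₀ + ν ξ):
  U: 589.5 − 1(183.6) = 405.9
  V: 453.3 − 2(183.6) = 86.12
  Q: 0 + 1(183.6) = 183.6
  R: 0 + 1(183.6) = 183.6
  M: 1085 (inert)

184 lbmol/h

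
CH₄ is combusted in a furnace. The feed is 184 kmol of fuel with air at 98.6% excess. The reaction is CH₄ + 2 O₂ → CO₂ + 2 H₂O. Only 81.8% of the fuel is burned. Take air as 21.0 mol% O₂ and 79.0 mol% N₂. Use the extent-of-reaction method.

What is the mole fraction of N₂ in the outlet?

0.75

Stoichiometric O₂ = 2 × 184 = 368 kmol; O₂ fed = 368 × 1.986 = 730.8 kmol.
N₂ fed = 730.8 × 79/21 = 2749 kmol.
Fuel reacted = 0.818 × 184 → ξ = 150.5 kmol.
Outlet (n = n₀ + ν ξ):
  CH₄: 184 − 1(150.5) = 33.49
  O₂: 730.8 − 2(150.5) = 429.8
  N₂: 2749 (inert)
  CO₂: 0 + 1(150.5) = 150.5
  H₂O: 0 + 2(150.5) = 301
Total out = 3664 kmol; y_N₂ = 2749 / 3664 = 0.7503.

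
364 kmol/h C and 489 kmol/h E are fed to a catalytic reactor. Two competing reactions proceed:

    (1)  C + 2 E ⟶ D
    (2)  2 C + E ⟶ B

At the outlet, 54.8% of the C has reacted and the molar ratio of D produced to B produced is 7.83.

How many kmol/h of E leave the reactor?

Conversion of C: C consumed = 0.548 × 364 = 199.5 kmol/h = 1ξ₁ + 2ξ₂.
Selectivity: 1ξ₁ / (1ξ₂) = 7.83 → ξ₁ = 7.83 ξ₂.
Substitute: (1·7.83 + 2) ξ₂ = 199.5 → ξ₂ = 20.29 kmol/h, ξ₁ = 158.9 kmol/h.
Outlet amounts (n = n₀ + Σ ν·ξ):
  C: 364 − 1(158.9) − 2(20.29) = 164.5
  E: 489 − 2(158.9) − 1(20.29) = 150.9
  D: 0 + 1(158.9) = 158.9
  B: 0 + 1(20.29) = 20.29

151 kmol/h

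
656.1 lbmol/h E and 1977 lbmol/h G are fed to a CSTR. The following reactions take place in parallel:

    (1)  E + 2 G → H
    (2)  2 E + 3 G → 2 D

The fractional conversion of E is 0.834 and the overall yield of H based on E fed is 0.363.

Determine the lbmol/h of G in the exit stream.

1040 lbmol/h

Yield of H: 1ξ₁ / 656.1 = 0.363 → ξ₁ = 238.2 lbmol/h.
Conversion of E: 1ξ₁ + 2ξ₂ = 0.834 × 656.1 = 547.2 → ξ₂ = 154.5 lbmol/h.
Outlet amounts (n = n₀ + Σ ν·ξ):
  E: 656.1 − 1(238.2) − 2(154.5) = 108.9
  G: 1977 − 2(238.2) − 3(154.5) = 1037
  H: 0 + 1(238.2) = 238.2
  D: 0 + 2(154.5) = 309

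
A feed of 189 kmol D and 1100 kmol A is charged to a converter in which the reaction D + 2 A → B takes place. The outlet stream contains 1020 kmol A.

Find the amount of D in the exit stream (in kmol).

149 kmol

For A: n = n₀ − 2ξ → 1020 = 1100 − 2ξ, giving ξ = 40 kmol.
Outlet amounts (n = n₀ + ν ξ):
  D: 189 − 1(40) = 149
  A: 1100 − 2(40) = 1020
  B: 0 + 1(40) = 40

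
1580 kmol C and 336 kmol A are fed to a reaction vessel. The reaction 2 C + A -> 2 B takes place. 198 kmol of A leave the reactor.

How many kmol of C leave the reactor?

For A: n = n₀ − 1ξ → 198 = 336 − 1ξ, giving ξ = 138 kmol.
Outlet amounts (n = n₀ + ν ξ):
  C: 1580 − 2(138) = 1304
  A: 336 − 1(138) = 198
  B: 0 + 2(138) = 276

1300 kmol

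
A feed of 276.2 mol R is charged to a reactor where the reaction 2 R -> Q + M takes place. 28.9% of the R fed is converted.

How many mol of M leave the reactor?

R reacted = 0.289 × 276.2 = 79.82 mol; ν_R = −2, so ξ = 79.82/2 = 39.91 mol.
Outlet amounts (n = n₀ + ν ξ):
  R: 276.2 − 2(39.91) = 196.4
  Q: 0 + 1(39.91) = 39.91
  M: 0 + 1(39.91) = 39.91

39.9 mol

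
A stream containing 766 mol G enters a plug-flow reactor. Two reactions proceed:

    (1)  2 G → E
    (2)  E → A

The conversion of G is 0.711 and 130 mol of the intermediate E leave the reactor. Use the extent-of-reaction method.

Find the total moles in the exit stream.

Conversion of G: G consumed = 2ξ₁ = 0.711 × 766 → ξ₁ = 272.3 mol.
E balance: n_E = 0 + 1ξ₁ − 1ξ₂ = 130 → ξ₂ = (1·272.3 − 130)/1 = 142.3 mol.
Outlet amounts (n = n₀ + Σ ν·ξ):
  G: 766 − 2(272.3) = 221.4
  E: 0 + 1(272.3) − 1(142.3) = 130
  A: 0 + 1(142.3) = 142.3
Total out = 221.4 + 130 + 142.3 = 493.7 mol.

494 mol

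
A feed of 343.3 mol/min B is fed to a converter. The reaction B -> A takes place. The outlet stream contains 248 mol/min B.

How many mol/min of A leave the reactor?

95.3 mol/min

For B: n = n₀ − 1ξ → 248 = 343.3 − 1ξ, giving ξ = 95.3 mol/min.
Outlet amounts (n = n₀ + ν ξ):
  B: 343.3 − 1(95.3) = 248
  A: 0 + 1(95.3) = 95.3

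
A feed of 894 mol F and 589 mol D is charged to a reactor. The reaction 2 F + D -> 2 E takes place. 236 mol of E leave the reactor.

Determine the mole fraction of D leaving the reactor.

0.345

For E: n = n₀ + 2ξ → 236 = 0 + 2ξ, giving ξ = 118 mol.
Outlet amounts (n = n₀ + ν ξ):
  F: 894 − 2(118) = 658
  D: 589 − 1(118) = 471
  E: 0 + 2(118) = 236
Total out = 1365 mol; y_D = 471 / 1365 = 0.3451.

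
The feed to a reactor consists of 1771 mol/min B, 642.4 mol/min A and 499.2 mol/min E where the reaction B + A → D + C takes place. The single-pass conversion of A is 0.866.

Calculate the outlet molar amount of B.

A reacted = 0.866 × 642.4 = 556.3 mol/min; ν_A = −1, so ξ = 556.3/1 = 556.3 mol/min.
Outlet amounts (n = n₀ + ν ξ):
  B: 1771 − 1(556.3) = 1215
  A: 642.4 − 1(556.3) = 86.08
  D: 0 + 1(556.3) = 556.3
  C: 0 + 1(556.3) = 556.3
  E: 499.2 (inert)

1210 mol/min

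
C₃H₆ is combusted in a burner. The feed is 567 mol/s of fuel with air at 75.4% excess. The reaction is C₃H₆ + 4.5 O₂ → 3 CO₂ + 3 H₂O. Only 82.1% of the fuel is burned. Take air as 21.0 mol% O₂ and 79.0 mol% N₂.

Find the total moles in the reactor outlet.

Stoichiometric O₂ = 4.5 × 567 = 2552 mol/s; O₂ fed = 2552 × 1.754 = 4475 mol/s.
N₂ fed = 4475 × 79/21 = 16840 mol/s.
Fuel reacted = 0.821 × 567 → ξ = 465.5 mol/s.
Outlet (n = n₀ + ν ξ):
  C₃H₆: 567 − 1(465.5) = 101.5
  O₂: 4475 − 4.5(465.5) = 2381
  N₂: 16840 (inert)
  CO₂: 0 + 3(465.5) = 1397
  H₂O: 0 + 3(465.5) = 1397
Total out = 101.5 + 2381 + 16840 + 1397 + 1397 = 22110 mol/s.

22100 mol/s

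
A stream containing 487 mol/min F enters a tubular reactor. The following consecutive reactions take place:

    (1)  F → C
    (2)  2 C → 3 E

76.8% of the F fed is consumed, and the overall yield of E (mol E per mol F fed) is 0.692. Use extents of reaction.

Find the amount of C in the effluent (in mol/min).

Conversion of F: F consumed = 1ξ₁ = 0.768 × 487 → ξ₁ = 374 mol/min.
Yield of E: 3ξ₂ / 487 = 0.692 → ξ₂ = 112.3 mol/min.
Outlet amounts (n = n₀ + Σ ν·ξ):
  F: 487 − 1(374) = 113
  C: 0 + 1(374) − 2(112.3) = 149.3
  E: 0 + 3(112.3) = 337

149 mol/min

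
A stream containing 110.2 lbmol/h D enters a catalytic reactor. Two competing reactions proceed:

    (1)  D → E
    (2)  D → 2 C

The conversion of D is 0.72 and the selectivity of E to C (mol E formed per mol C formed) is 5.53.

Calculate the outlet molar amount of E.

72.8 lbmol/h

Conversion of D: D consumed = 0.72 × 110.2 = 79.34 lbmol/h = 1ξ₁ + 1ξ₂.
Selectivity: 1ξ₁ / (2ξ₂) = 5.53 → ξ₁ = 11.06 ξ₂.
Substitute: (1·11.06 + 1) ξ₂ = 79.34 → ξ₂ = 6.579 lbmol/h, ξ₁ = 72.76 lbmol/h.
Outlet amounts (n = n₀ + Σ ν·ξ):
  D: 110.2 − 1(72.76) − 1(6.579) = 30.86
  E: 0 + 1(72.76) = 72.76
  C: 0 + 2(6.579) = 13.16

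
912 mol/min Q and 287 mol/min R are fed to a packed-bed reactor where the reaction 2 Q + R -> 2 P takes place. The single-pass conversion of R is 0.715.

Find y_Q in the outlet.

0.505

R reacted = 0.715 × 287 = 205.2 mol/min; ν_R = −1, so ξ = 205.2/1 = 205.2 mol/min.
Outlet amounts (n = n₀ + ν ξ):
  Q: 912 − 2(205.2) = 501.6
  R: 287 − 1(205.2) = 81.8
  P: 0 + 2(205.2) = 410.4
Total out = 993.8 mol/min; y_Q = 501.6 / 993.8 = 0.5047.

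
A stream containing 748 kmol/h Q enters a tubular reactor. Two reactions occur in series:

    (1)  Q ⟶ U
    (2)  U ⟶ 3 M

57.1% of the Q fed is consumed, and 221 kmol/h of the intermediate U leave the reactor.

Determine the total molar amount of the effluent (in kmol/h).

Conversion of Q: Q consumed = 1ξ₁ = 0.571 × 748 → ξ₁ = 427.1 kmol/h.
U balance: n_U = 0 + 1ξ₁ − 1ξ₂ = 221 → ξ₂ = (1·427.1 − 221)/1 = 206.1 kmol/h.
Outlet amounts (n = n₀ + Σ ν·ξ):
  Q: 748 − 1(427.1) = 320.9
  U: 0 + 1(427.1) − 1(206.1) = 221
  M: 0 + 3(206.1) = 618.3
Total out = 320.9 + 221 + 618.3 = 1160 kmol/h.

1160 kmol/h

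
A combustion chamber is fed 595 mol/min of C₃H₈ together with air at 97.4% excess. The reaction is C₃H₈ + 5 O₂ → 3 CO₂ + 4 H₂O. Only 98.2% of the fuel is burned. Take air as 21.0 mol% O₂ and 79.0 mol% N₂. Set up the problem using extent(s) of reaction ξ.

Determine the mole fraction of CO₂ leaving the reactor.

0.0601

Stoichiometric O₂ = 5 × 595 = 2975 mol/min; O₂ fed = 2975 × 1.974 = 5873 mol/min.
N₂ fed = 5873 × 79/21 = 22090 mol/min.
Fuel reacted = 0.982 × 595 → ξ = 584.3 mol/min.
Outlet (n = n₀ + ν ξ):
  C₃H₈: 595 − 1(584.3) = 10.71
  O₂: 5873 − 5(584.3) = 2951
  N₂: 22090 (inert)
  CO₂: 0 + 3(584.3) = 1753
  H₂O: 0 + 4(584.3) = 2337
Total out = 29140 mol/min; y_CO₂ = 1753 / 29140 = 0.06014.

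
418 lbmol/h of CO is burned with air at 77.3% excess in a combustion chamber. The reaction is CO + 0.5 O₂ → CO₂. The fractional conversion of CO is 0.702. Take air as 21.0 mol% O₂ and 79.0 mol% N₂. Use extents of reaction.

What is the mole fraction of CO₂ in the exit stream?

Stoichiometric O₂ = 0.5 × 418 = 209 lbmol/h; O₂ fed = 209 × 1.773 = 370.6 lbmol/h.
N₂ fed = 370.6 × 79/21 = 1394 lbmol/h.
Fuel reacted = 0.702 × 418 → ξ = 293.4 lbmol/h.
Outlet (n = n₀ + ν ξ):
  CO: 418 − 1(293.4) = 124.6
  O₂: 370.6 − 0.5(293.4) = 223.8
  N₂: 1394 (inert)
  CO₂: 0 + 1(293.4) = 293.4
Total out = 2036 lbmol/h; y_CO₂ = 293.4 / 2036 = 0.1441.

0.144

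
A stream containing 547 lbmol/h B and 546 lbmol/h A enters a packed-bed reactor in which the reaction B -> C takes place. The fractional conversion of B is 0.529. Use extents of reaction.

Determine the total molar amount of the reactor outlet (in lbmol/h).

B reacted = 0.529 × 547 = 289.4 lbmol/h; ν_B = −1, so ξ = 289.4/1 = 289.4 lbmol/h.
Outlet amounts (n = n₀ + ν ξ):
  B: 547 − 1(289.4) = 257.6
  C: 0 + 1(289.4) = 289.4
  A: 546 (inert)
Total out = 257.6 + 289.4 + 546 = 1093 lbmol/h.

1090 lbmol/h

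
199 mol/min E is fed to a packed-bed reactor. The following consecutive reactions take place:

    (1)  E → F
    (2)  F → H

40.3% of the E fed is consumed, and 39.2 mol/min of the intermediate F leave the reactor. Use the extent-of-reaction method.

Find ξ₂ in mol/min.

Conversion of E: E consumed = 1ξ₁ = 0.403 × 199 → ξ₁ = 80.2 mol/min.
F balance: n_F = 0 + 1ξ₁ − 1ξ₂ = 39.2 → ξ₂ = (1·80.2 − 39.2)/1 = 41 mol/min.
Outlet amounts (n = n₀ + Σ ν·ξ):
  E: 199 − 1(80.2) = 118.8
  F: 0 + 1(80.2) − 1(41) = 39.2
  H: 0 + 1(41) = 41

ξ₂ = 41 mol/min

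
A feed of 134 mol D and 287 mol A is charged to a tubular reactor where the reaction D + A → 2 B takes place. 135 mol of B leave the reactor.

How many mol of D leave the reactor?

For B: n = n₀ + 2ξ → 135 = 0 + 2ξ, giving ξ = 67.5 mol.
Outlet amounts (n = n₀ + ν ξ):
  D: 134 − 1(67.5) = 66.5
  A: 287 − 1(67.5) = 219.5
  B: 0 + 2(67.5) = 135

66.5 mol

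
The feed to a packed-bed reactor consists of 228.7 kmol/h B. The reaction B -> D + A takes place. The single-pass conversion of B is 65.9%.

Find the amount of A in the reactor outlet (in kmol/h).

B reacted = 0.659 × 228.7 = 150.7 kmol/h; ν_B = −1, so ξ = 150.7/1 = 150.7 kmol/h.
Outlet amounts (n = n₀ + ν ξ):
  B: 228.7 − 1(150.7) = 77.99
  D: 0 + 1(150.7) = 150.7
  A: 0 + 1(150.7) = 150.7

151 kmol/h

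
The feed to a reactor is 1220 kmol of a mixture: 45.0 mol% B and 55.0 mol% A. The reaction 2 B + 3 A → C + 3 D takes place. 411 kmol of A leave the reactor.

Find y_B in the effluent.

For A: n = n₀ − 3ξ → 411 = 671 − 3ξ, giving ξ = 86.67 kmol.
Outlet amounts (n = n₀ + ν ξ):
  B: 549 − 2(86.67) = 375.7
  A: 671 − 3(86.67) = 411
  C: 0 + 1(86.67) = 86.67
  D: 0 + 3(86.67) = 260
Total out = 1133 kmol; y_B = 375.7 / 1133 = 0.3315.

0.331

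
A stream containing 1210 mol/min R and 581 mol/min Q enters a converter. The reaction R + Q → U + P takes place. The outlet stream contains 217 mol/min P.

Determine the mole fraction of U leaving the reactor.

For P: n = n₀ + 1ξ → 217 = 0 + 1ξ, giving ξ = 217 mol/min.
Outlet amounts (n = n₀ + ν ξ):
  R: 1210 − 1(217) = 993
  Q: 581 − 1(217) = 364
  U: 0 + 1(217) = 217
  P: 0 + 1(217) = 217
Total out = 1791 mol/min; y_U = 217 / 1791 = 0.1212.

0.121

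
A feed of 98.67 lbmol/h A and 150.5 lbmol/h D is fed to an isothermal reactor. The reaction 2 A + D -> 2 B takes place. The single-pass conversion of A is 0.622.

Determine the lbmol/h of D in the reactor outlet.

120 lbmol/h

A reacted = 0.622 × 98.67 = 61.37 lbmol/h; ν_A = −2, so ξ = 61.37/2 = 30.69 lbmol/h.
Outlet amounts (n = n₀ + ν ξ):
  A: 98.67 − 2(30.69) = 37.3
  D: 150.5 − 1(30.69) = 119.8
  B: 0 + 2(30.69) = 61.37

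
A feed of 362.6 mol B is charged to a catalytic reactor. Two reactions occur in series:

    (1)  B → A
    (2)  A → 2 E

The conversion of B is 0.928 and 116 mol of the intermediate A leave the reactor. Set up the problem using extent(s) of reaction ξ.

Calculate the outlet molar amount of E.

441 mol

Conversion of B: B consumed = 1ξ₁ = 0.928 × 362.6 → ξ₁ = 336.5 mol.
A balance: n_A = 0 + 1ξ₁ − 1ξ₂ = 116 → ξ₂ = (1·336.5 − 116)/1 = 220.5 mol.
Outlet amounts (n = n₀ + Σ ν·ξ):
  B: 362.6 − 1(336.5) = 26.11
  A: 0 + 1(336.5) − 1(220.5) = 116
  E: 0 + 2(220.5) = 441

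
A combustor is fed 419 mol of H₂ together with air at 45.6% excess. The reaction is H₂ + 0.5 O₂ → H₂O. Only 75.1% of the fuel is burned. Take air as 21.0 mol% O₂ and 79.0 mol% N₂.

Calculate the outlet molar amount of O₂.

Stoichiometric O₂ = 0.5 × 419 = 209.5 mol; O₂ fed = 209.5 × 1.456 = 305 mol.
N₂ fed = 305 × 79/21 = 1148 mol.
Fuel reacted = 0.751 × 419 → ξ = 314.7 mol.
Outlet (n = n₀ + ν ξ):
  H₂: 419 − 1(314.7) = 104.3
  O₂: 305 − 0.5(314.7) = 147.7
  N₂: 1148 (inert)
  H₂O: 0 + 1(314.7) = 314.7

148 mol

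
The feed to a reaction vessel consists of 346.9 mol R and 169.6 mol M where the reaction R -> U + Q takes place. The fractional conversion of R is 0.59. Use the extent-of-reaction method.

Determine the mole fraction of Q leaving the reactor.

0.284

R reacted = 0.59 × 346.9 = 204.7 mol; ν_R = −1, so ξ = 204.7/1 = 204.7 mol.
Outlet amounts (n = n₀ + ν ξ):
  R: 346.9 − 1(204.7) = 142.2
  U: 0 + 1(204.7) = 204.7
  Q: 0 + 1(204.7) = 204.7
  M: 169.6 (inert)
Total out = 721.2 mol; y_Q = 204.7 / 721.2 = 0.2838.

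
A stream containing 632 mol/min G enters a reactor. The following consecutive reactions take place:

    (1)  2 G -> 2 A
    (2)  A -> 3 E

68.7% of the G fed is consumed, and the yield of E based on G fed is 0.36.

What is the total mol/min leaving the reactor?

784 mol/min

Conversion of G: G consumed = 2ξ₁ = 0.687 × 632 → ξ₁ = 217.1 mol/min.
Yield of E: 3ξ₂ / 632 = 0.36 → ξ₂ = 75.84 mol/min.
Outlet amounts (n = n₀ + Σ ν·ξ):
  G: 632 − 2(217.1) = 197.8
  A: 0 + 2(217.1) − 1(75.84) = 358.3
  E: 0 + 3(75.84) = 227.5
Total out = 197.8 + 358.3 + 227.5 = 783.7 mol/min.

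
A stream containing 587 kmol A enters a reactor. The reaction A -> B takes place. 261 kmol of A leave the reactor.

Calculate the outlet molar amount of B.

326 kmol

For A: n = n₀ − 1ξ → 261 = 587 − 1ξ, giving ξ = 326 kmol.
Outlet amounts (n = n₀ + ν ξ):
  A: 587 − 1(326) = 261
  B: 0 + 1(326) = 326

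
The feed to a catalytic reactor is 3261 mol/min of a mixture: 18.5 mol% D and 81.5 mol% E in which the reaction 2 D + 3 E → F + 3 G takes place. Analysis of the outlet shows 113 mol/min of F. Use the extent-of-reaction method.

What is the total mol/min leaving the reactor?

3150 mol/min

For F: n = n₀ + 1ξ → 113 = 0 + 1ξ, giving ξ = 113 mol/min.
Outlet amounts (n = n₀ + ν ξ):
  D: 603.3 − 2(113) = 377.3
  E: 2658 − 3(113) = 2319
  F: 0 + 1(113) = 113
  G: 0 + 3(113) = 339
Total out = 377.3 + 2319 + 113 + 339 = 3148 mol/min.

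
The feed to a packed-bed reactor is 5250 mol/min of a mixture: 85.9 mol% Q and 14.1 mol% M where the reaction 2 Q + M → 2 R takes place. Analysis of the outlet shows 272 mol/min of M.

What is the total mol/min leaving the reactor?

For M: n = n₀ − 1ξ → 272 = 740.2 − 1ξ, giving ξ = 468.2 mol/min.
Outlet amounts (n = n₀ + ν ξ):
  Q: 4510 − 2(468.2) = 3573
  M: 740.2 − 1(468.2) = 272
  R: 0 + 2(468.2) = 936.5
Total out = 3573 + 272 + 936.5 = 4782 mol/min.

4780 mol/min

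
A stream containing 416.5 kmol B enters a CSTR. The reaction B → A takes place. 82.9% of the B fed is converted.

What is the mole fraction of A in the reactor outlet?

0.829

B reacted = 0.829 × 416.5 = 345.3 kmol; ν_B = −1, so ξ = 345.3/1 = 345.3 kmol.
Outlet amounts (n = n₀ + ν ξ):
  B: 416.5 − 1(345.3) = 71.22
  A: 0 + 1(345.3) = 345.3
Total out = 416.5 kmol; y_A = 345.3 / 416.5 = 0.829.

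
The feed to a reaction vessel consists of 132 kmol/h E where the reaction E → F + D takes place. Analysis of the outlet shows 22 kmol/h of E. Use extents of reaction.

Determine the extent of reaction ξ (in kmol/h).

ξ = 110 kmol/h

For E: n = n₀ − 1ξ → 22 = 132 − 1ξ, giving ξ = 110 kmol/h.
Outlet amounts (n = n₀ + ν ξ):
  E: 132 − 1(110) = 22
  F: 0 + 1(110) = 110
  D: 0 + 1(110) = 110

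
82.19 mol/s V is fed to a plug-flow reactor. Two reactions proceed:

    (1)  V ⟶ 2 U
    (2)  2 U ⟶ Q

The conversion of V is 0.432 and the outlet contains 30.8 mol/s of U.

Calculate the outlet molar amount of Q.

Conversion of V: V consumed = 1ξ₁ = 0.432 × 82.19 → ξ₁ = 35.51 mol/s.
U balance: n_U = 0 + 2ξ₁ − 2ξ₂ = 30.8 → ξ₂ = (2·35.51 − 30.8)/2 = 20.11 mol/s.
Outlet amounts (n = n₀ + Σ ν·ξ):
  V: 82.19 − 1(35.51) = 46.68
  U: 0 + 2(35.51) − 2(20.11) = 30.8
  Q: 0 + 1(20.11) = 20.11

20.1 mol/s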